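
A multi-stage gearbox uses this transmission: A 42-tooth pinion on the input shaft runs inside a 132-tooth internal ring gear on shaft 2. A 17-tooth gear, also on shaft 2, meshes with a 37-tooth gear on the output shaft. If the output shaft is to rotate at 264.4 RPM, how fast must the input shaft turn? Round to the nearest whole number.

1809 RPM

Overall ratio R = 3.1429 × 2.1765 = 6.8403.
Required input speed = output speed × R = 264.4 × 6.8403 = 1808.6 RPM.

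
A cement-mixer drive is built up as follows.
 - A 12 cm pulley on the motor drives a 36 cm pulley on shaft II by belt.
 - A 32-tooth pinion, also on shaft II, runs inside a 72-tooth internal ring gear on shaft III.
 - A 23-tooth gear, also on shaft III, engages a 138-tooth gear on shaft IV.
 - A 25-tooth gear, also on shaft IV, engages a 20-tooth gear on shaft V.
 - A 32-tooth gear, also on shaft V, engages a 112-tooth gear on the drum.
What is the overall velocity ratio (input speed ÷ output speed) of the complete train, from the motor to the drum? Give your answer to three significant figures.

113

Each stage contributes driven/driver: belt 36/12 = 3, internal gear 72/32 = 2.25, gear mesh 138/23 = 6, gear mesh 20/25 = 0.8, gear mesh 112/32 = 3.5.
Overall: 3 × 2.25 × 6 × 0.8 × 3.5 = 113.4.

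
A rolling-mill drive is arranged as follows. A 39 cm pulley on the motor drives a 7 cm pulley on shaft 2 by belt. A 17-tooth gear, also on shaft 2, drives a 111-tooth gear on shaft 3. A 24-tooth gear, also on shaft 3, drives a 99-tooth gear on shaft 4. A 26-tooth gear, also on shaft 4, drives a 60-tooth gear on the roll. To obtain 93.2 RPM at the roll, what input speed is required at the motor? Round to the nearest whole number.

1040 RPM

Overall ratio R = 0.17949 × 6.5294 × 4.125 × 2.3077 = 11.156.
Required input speed = output speed × R = 93.2 × 11.156 = 1039.7 RPM.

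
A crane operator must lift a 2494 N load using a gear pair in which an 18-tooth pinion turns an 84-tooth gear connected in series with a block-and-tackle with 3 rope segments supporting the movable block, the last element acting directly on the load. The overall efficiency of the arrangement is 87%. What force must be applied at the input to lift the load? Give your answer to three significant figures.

Gear pair MA = 84/18 = 4.6667.
Block-and-tackle MA = number of supporting rope parts = 3.
Combined ideal MA = 4.6667 × 3 = 14.
Actual MA = 14 × 0.87 = 12.18.
Effort = load / actual MA = 2494 / 12.18 = 204.76 N.

205 N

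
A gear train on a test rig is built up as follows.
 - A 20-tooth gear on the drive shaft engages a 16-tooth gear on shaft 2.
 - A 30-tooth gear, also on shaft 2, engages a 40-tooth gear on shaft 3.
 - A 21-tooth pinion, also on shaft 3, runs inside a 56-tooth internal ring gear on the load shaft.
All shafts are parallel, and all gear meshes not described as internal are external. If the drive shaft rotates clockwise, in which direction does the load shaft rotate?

clockwise

the drive shaft → shaft 2: external mesh, 1 reversal → CCW.
shaft 2 → shaft 3: external mesh, 1 reversal → CW.
shaft 3 → the load shaft: internal mesh, same direction → CW.
2 reversals in total — an even number — so the load shaft turns the same way as the drive shaft.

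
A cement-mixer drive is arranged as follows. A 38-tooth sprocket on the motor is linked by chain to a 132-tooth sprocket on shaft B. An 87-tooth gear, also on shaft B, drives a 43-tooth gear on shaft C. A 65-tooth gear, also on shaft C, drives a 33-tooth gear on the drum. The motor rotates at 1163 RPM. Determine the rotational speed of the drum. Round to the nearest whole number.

1334 RPM

Chain: ratio = 132/38 = 3.4737, so shaft B turns at 1163 / 3.4737 = 334.8 RPM.
Gear mesh: ratio = 43/87 = 0.49425, so shaft C turns at 334.8 / 0.49425 = 677.39 RPM.
Gear mesh: ratio = 33/65 = 0.50769, so the drum turns at 677.39 / 0.50769 = 1334.3 RPM.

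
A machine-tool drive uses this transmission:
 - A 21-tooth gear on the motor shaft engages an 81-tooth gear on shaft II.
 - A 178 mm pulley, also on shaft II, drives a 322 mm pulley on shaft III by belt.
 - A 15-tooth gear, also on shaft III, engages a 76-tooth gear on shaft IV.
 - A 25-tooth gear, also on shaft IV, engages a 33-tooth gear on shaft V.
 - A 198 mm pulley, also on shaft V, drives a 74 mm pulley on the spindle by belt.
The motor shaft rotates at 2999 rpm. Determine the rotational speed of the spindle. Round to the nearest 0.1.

172.0 rpm

Gear mesh: ratio = 81/21 = 3.8571, so shaft II turns at 2999 / 3.8571 = 777.52 rpm.
Belt: ratio = 322/178 = 1.809, so shaft III turns at 777.52 / 1.809 = 429.81 rpm.
Gear mesh: ratio = 76/15 = 5.0667, so shaft IV turns at 429.81 / 5.0667 = 84.831 rpm.
Gear mesh: ratio = 33/25 = 1.32, so shaft V turns at 84.831 / 1.32 = 64.266 rpm.
Belt: ratio = 74/198 = 0.37374, so the spindle turns at 64.266 / 0.37374 = 171.95 rpm.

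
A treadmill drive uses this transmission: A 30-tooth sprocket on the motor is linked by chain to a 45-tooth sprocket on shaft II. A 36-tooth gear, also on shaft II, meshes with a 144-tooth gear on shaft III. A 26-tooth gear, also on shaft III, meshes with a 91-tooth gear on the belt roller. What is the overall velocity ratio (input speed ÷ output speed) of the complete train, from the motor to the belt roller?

Each stage contributes driven/driver: chain 45/30 = 1.5, gear mesh 144/36 = 4, gear mesh 91/26 = 3.5.
Overall: 1.5 × 4 × 3.5 = 21.

21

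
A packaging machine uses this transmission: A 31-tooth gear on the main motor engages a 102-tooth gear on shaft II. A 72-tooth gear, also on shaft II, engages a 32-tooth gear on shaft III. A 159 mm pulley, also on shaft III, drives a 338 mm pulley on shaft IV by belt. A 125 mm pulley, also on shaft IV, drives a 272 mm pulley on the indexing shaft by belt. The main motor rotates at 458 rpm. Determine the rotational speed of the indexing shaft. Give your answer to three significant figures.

67.7 rpm

gear mesh 102/31 = 3.2903 → 458/3.2903 = 139.2 rpm
gear mesh 32/72 = 0.44444 → 139.2/0.44444 = 313.19 rpm
belt 338/159 = 2.1258 → 313.19/2.1258 = 147.33 rpm
belt 272/125 = 2.176 → 147.33/2.176 = 67.707 rpm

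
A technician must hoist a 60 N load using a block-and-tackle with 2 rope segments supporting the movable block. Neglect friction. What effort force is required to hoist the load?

30 N

Block-and-tackle MA = number of supporting rope parts = 2.
Effort = load / MA = 60 / 2 = 30 N.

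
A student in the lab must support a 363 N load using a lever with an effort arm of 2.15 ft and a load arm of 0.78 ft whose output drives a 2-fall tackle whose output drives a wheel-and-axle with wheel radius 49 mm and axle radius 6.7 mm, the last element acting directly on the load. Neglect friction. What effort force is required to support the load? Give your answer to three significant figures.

Lever MA = effort arm / load arm = 2.15/0.78 = 2.7564.
Block-and-tackle MA = number of supporting rope parts = 2.
Wheel-and-axle MA = R/r = 49/6.7 = 7.3134.
Combined ideal MA = 2.7564 × 2 × 7.3134 = 40.318.
Effort = load / MA = 363 / 40.318 = 9.0035 N.

9.00 N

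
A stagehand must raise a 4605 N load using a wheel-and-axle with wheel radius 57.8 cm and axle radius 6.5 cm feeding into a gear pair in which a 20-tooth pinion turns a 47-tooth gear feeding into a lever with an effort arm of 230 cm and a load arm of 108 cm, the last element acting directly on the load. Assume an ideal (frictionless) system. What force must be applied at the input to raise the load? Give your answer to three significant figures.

103 N

Wheel-and-axle MA = R/r = 57.8/6.5 = 8.8923.
Gear pair MA = 47/20 = 2.35.
Lever MA = effort arm / load arm = 230/108 = 2.1296.
Combined ideal MA = 8.8923 × 2.35 × 2.1296 = 44.503.
Effort = load / MA = 4605 / 44.503 = 103.48 N.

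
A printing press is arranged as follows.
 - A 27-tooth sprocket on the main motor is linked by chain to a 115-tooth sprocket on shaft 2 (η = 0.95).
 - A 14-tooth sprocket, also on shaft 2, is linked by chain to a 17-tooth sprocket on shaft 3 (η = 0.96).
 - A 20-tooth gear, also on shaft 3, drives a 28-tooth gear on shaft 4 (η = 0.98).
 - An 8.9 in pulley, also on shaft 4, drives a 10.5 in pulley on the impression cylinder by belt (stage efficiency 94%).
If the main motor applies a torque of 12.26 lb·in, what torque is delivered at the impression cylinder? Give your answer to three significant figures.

After the chain (115/27): 12.26 × 4.2593 × 0.95 = 49.608 lb·in
After the chain (17/14): 49.608 × 1.2143 × 0.96 = 57.828 lb·in
After the gear mesh (28/20): 57.828 × 1.4 × 0.98 = 79.34 lb·in
After the belt (10.5/8.9): 79.34 × 1.1798 × 0.94 = 87.988 lb·in

88.0 lb·in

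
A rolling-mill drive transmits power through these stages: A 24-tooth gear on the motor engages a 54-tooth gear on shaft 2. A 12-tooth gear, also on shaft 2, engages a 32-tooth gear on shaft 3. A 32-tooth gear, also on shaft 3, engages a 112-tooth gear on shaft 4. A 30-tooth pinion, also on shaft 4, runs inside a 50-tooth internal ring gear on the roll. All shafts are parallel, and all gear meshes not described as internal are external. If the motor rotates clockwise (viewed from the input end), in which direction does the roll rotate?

anticlockwise

the motor → shaft 2: external mesh, 1 reversal → CCW.
shaft 2 → shaft 3: external mesh, 1 reversal → CW.
shaft 3 → shaft 4: external mesh, 1 reversal → CCW.
shaft 4 → the roll: internal mesh, same direction → CCW.
3 reversals in total — an odd number — so the roll turns opposite to the motor.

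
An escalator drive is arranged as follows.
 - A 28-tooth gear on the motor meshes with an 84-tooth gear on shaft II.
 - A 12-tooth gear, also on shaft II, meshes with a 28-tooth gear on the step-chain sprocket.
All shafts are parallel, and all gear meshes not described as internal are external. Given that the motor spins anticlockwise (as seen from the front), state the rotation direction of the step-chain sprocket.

the motor → shaft II: external mesh, 1 reversal → CW.
shaft II → the step-chain sprocket: external mesh, 1 reversal → CCW.
2 reversals in total — an even number — so the step-chain sprocket turns the same way as the motor.

anticlockwise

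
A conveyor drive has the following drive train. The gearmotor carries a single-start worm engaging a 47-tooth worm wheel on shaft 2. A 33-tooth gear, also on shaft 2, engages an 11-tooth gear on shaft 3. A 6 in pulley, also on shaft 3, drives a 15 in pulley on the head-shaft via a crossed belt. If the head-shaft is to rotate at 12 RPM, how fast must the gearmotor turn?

Overall ratio R = 47 × 0.33333 × 2.5 = 39.167.
Required input speed = output speed × R = 12 × 39.167 = 470 RPM.

470 RPM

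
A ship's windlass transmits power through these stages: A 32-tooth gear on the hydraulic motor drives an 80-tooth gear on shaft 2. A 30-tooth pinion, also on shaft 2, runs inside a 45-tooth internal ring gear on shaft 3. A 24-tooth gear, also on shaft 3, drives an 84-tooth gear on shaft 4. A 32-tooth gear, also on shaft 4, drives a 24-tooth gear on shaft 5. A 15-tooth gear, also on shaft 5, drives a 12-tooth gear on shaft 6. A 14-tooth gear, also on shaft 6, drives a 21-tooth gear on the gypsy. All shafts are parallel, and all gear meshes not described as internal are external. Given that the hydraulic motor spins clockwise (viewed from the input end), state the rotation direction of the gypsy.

counterclockwise

the hydraulic motor → shaft 2: external mesh, 1 reversal → CCW.
shaft 2 → shaft 3: internal mesh, same direction → CCW.
shaft 3 → shaft 4: external mesh, 1 reversal → CW.
shaft 4 → shaft 5: external mesh, 1 reversal → CCW.
shaft 5 → shaft 6: external mesh, 1 reversal → CW.
shaft 6 → the gypsy: external mesh, 1 reversal → CCW.
5 reversals in total — an odd number — so the gypsy turns opposite to the hydraulic motor.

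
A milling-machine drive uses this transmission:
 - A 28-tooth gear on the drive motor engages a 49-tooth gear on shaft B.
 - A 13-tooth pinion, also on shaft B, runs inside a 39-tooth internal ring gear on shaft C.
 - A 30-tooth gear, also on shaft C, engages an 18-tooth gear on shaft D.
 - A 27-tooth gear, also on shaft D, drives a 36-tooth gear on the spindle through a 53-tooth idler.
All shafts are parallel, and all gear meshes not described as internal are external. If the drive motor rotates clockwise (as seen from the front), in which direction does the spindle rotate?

clockwise

the drive motor → shaft B: external mesh, 1 reversal → CCW.
shaft B → shaft C: internal mesh, same direction → CCW.
shaft C → shaft D: external mesh, 1 reversal → CW.
shaft D → the spindle: driver → idler → driven is 2 external meshes, 2 reversals → CW.
4 reversals in total — an even number — so the spindle turns the same way as the drive motor.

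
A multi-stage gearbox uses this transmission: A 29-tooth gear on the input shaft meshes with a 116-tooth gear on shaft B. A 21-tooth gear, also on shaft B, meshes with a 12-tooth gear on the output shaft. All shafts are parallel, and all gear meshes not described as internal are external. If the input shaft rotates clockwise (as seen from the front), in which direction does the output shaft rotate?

clockwise

the input shaft → shaft B: external mesh, 1 reversal → CCW.
shaft B → the output shaft: external mesh, 1 reversal → CW.
2 reversals in total — an even number — so the output shaft turns the same way as the input shaft.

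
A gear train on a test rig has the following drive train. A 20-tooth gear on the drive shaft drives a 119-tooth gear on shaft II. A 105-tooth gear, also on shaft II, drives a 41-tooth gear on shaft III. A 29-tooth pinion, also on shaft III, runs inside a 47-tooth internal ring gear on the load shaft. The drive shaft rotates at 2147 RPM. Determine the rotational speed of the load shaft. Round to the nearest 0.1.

gear mesh 119/20 = 5.95 → 2147/5.95 = 360.84 RPM
gear mesh 41/105 = 0.39048 → 360.84/0.39048 = 924.1 RPM
internal gear 47/29 = 1.6207 → 924.1/1.6207 = 570.19 RPM

570.2 RPM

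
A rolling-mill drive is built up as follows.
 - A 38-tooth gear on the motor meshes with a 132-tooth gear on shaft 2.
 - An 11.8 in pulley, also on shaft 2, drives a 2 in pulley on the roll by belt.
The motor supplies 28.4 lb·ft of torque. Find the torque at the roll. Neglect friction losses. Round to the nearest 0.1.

Gear mesh: ratio = 132/38 = 3.4737; torque at shaft 2 = 28.4 × 3.4737 = 98.653 lb·ft.
Belt: ratio = 2/11.8 = 0.16949; torque at the roll = 98.653 × 0.16949 = 16.721 lb·ft.

16.7 lb·ft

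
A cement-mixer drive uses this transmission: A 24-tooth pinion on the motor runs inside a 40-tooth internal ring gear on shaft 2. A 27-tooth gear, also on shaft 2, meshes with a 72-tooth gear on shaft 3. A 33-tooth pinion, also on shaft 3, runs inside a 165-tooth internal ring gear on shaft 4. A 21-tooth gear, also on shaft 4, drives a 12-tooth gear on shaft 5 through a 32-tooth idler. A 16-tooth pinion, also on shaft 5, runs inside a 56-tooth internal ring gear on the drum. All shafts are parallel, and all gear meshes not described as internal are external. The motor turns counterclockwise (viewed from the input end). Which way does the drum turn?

the motor → shaft 2: internal mesh, same direction → CCW.
shaft 2 → shaft 3: external mesh, 1 reversal → CW.
shaft 3 → shaft 4: internal mesh, same direction → CW.
shaft 4 → shaft 5: driver → idler → driven is 2 external meshes, 2 reversals → CW.
shaft 5 → the drum: internal mesh, same direction → CW.
3 reversals in total — an odd number — so the drum turns opposite to the motor.

clockwise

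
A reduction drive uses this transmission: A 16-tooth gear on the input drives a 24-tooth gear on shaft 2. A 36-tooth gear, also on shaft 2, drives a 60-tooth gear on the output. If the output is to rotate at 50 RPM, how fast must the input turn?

125 RPM

Overall ratio R = 1.5 × 1.6667 = 2.5.
Required input speed = output speed × R = 50 × 2.5 = 125 RPM.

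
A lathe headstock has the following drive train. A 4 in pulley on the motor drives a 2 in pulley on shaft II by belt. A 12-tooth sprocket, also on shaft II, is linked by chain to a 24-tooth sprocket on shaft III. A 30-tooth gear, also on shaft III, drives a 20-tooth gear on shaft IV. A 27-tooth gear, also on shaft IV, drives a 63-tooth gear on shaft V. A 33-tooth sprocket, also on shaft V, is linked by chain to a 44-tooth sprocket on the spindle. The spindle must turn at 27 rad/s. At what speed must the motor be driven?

Overall ratio R = 0.5 × 2 × 0.66667 × 2.3333 × 1.3333 = 2.0741.
Required input speed = output speed × R = 27 × 2.0741 = 56 rad/s.

56 rad/s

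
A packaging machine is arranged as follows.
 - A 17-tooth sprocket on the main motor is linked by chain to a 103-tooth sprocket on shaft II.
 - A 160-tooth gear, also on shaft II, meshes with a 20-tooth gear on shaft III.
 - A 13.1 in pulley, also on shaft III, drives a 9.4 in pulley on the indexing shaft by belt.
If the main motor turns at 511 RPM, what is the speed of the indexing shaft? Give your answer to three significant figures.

940 RPM

chain 103/17 = 6.0588 → 511/6.0588 = 84.34 RPM
gear mesh 20/160 = 0.125 → 84.34/0.125 = 674.72 RPM
belt 9.4/13.1 = 0.71756 → 674.72/0.71756 = 940.3 RPM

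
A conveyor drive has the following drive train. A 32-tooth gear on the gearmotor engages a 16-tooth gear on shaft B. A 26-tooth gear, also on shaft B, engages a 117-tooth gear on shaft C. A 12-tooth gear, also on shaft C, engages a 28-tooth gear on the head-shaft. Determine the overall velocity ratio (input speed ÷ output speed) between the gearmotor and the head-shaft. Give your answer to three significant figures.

Each stage contributes driven/driver: gear mesh 16/32 = 0.5, gear mesh 117/26 = 4.5, gear mesh 28/12 = 2.3333.
Overall: 0.5 × 4.5 × 2.3333 = 5.25.

5.25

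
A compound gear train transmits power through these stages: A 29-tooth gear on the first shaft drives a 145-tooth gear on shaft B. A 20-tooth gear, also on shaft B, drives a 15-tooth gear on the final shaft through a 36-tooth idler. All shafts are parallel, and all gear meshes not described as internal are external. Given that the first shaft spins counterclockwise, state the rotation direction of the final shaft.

clockwise

the first shaft → shaft B: external mesh, 1 reversal → CW.
shaft B → the final shaft: driver → idler → driven is 2 external meshes, 2 reversals → CW.
3 reversals in total — an odd number — so the final shaft turns opposite to the first shaft.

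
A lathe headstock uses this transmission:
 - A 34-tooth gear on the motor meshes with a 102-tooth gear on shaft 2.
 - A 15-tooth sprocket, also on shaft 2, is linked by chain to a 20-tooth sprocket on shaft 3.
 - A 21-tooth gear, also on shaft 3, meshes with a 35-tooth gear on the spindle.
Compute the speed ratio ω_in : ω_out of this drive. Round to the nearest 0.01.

6.67

Each stage contributes driven/driver: gear mesh 102/34 = 3, chain 20/15 = 1.3333, gear mesh 35/21 = 1.6667.
Overall: 3 × 1.3333 × 1.6667 = 6.6667.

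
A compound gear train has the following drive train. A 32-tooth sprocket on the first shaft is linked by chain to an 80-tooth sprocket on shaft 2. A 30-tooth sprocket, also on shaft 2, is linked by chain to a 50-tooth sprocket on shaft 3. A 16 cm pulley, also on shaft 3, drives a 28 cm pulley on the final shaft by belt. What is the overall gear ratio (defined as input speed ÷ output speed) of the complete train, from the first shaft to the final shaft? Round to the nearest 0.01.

Each stage contributes driven/driver: chain 80/32 = 2.5, chain 50/30 = 1.6667, belt 28/16 = 1.75.
Overall: 2.5 × 1.6667 × 1.75 = 7.2917.

7.29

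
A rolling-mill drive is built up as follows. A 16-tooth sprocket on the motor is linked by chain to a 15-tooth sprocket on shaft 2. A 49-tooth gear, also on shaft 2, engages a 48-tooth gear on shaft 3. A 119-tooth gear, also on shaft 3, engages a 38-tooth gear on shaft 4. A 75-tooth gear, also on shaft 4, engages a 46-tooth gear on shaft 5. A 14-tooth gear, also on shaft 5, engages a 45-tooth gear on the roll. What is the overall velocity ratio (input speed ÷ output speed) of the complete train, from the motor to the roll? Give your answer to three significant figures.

0.578

Each stage contributes driven/driver: chain 15/16 = 0.9375, gear mesh 48/49 = 0.97959, gear mesh 38/119 = 0.31933, gear mesh 46/75 = 0.61333, gear mesh 45/14 = 3.2143.
Overall: 0.9375 × 0.97959 × 0.31933 × 0.61333 × 3.2143 = 0.57814.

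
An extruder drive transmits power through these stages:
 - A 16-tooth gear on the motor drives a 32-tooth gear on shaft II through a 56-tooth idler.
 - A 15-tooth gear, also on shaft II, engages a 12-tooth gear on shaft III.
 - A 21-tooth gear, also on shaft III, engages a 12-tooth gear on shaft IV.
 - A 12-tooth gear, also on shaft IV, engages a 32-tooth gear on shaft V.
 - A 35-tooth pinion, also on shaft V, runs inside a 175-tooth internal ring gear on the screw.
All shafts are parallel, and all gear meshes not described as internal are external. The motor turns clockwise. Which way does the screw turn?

the motor → shaft II: driver → idler → driven is 2 external meshes, 2 reversals → CW.
shaft II → shaft III: external mesh, 1 reversal → CCW.
shaft III → shaft IV: external mesh, 1 reversal → CW.
shaft IV → shaft V: external mesh, 1 reversal → CCW.
shaft V → the screw: internal mesh, same direction → CCW.
5 reversals in total — an odd number — so the screw turns opposite to the motor.

anticlockwise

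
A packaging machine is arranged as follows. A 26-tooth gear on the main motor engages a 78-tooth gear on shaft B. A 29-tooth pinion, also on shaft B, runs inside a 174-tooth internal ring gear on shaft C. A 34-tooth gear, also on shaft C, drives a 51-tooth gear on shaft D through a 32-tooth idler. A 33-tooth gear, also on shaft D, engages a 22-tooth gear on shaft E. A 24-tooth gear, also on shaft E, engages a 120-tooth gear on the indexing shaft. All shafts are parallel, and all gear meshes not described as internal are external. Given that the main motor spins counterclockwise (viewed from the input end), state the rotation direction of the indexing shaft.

clockwise

the main motor → shaft B: external mesh, 1 reversal → CW.
shaft B → shaft C: internal mesh, same direction → CW.
shaft C → shaft D: driver → idler → driven is 2 external meshes, 2 reversals → CW.
shaft D → shaft E: external mesh, 1 reversal → CCW.
shaft E → the indexing shaft: external mesh, 1 reversal → CW.
5 reversals in total — an odd number — so the indexing shaft turns opposite to the main motor.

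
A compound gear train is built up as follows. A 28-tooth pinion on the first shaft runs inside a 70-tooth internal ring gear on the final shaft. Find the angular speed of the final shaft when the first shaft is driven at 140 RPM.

Internal gear: ratio = 70/28 = 2.5, so the final shaft turns at 140 / 2.5 = 56 RPM.

56 RPM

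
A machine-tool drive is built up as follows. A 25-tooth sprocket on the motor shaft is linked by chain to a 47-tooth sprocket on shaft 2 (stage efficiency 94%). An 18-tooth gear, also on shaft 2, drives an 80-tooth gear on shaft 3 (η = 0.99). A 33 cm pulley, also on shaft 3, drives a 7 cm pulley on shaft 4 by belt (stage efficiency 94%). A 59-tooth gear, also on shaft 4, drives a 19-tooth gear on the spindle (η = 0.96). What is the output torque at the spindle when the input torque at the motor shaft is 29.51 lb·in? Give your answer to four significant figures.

Chain: ratio = 47/25 = 1.88; torque at shaft 2 = 29.51 × 1.88 × 0.94 = 52.15 lb·in.
Gear mesh: ratio = 80/18 = 4.4444; torque at shaft 3 = 52.15 × 4.4444 × 0.99 = 229.46 lb·in.
Belt: ratio = 7/33 = 0.21212; torque at shaft 4 = 229.46 × 0.21212 × 0.94 = 45.753 lb·in.
Gear mesh: ratio = 19/59 = 0.32203; torque at the spindle = 45.753 × 0.32203 × 0.96 = 14.145 lb·in.

14.14 lb·in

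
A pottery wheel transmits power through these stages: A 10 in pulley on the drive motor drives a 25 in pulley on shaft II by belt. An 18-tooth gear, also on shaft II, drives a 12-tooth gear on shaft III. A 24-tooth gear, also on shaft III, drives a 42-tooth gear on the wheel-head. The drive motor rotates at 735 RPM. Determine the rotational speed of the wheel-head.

252 RPM

Belt: ratio = 25/10 = 2.5, so shaft II turns at 735 / 2.5 = 294 RPM.
Gear mesh: ratio = 12/18 = 0.66667, so shaft III turns at 294 / 0.66667 = 441 RPM.
Gear mesh: ratio = 42/24 = 1.75, so the wheel-head turns at 441 / 1.75 = 252 RPM.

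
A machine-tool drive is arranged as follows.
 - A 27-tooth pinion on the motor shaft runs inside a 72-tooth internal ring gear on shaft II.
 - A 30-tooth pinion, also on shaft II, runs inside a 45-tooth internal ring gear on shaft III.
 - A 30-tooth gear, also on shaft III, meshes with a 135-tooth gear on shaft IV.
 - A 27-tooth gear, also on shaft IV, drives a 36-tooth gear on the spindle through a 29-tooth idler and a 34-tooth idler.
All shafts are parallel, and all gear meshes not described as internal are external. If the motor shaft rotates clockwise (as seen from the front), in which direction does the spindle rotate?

clockwise

the motor shaft → shaft II: internal mesh, same direction → CW.
shaft II → shaft III: internal mesh, same direction → CW.
shaft III → shaft IV: external mesh, 1 reversal → CCW.
shaft IV → the spindle: driver → idler → idler → driven is 3 external meshes, 3 reversals → CW.
4 reversals in total — an even number — so the spindle turns the same way as the motor shaft.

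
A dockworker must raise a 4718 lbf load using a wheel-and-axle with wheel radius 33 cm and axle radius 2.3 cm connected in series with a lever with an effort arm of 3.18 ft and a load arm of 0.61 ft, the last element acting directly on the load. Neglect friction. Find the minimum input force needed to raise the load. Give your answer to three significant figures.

63.1 lbf

Wheel-and-axle MA = R/r = 33/2.3 = 14.348.
Lever MA = effort arm / load arm = 3.18/0.61 = 5.2131.
Combined ideal MA = 14.348 × 5.2131 = 74.797.
Effort = load / MA = 4718 / 74.797 = 63.078 lbf.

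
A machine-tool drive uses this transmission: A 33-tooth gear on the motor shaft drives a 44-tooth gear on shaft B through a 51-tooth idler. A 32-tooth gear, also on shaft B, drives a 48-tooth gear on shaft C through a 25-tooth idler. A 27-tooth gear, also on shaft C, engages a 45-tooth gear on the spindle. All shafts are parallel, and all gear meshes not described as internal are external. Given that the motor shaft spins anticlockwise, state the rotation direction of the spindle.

clockwise

the motor shaft → shaft B: driver → idler → driven is 2 external meshes, 2 reversals → CCW.
shaft B → shaft C: driver → idler → driven is 2 external meshes, 2 reversals → CCW.
shaft C → the spindle: external mesh, 1 reversal → CW.
5 reversals in total — an odd number — so the spindle turns opposite to the motor shaft.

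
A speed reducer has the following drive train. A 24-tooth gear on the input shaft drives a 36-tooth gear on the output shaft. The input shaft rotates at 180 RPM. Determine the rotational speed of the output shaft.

120 RPM

gear mesh 36/24 = 1.5 → 180/1.5 = 120 RPM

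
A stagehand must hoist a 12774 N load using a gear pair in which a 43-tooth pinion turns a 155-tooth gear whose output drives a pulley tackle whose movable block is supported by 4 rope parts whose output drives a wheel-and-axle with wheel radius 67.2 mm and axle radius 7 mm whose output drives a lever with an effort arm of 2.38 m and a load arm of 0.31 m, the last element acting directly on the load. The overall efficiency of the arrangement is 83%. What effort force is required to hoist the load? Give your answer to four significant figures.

Gear pair MA = 155/43 = 3.6047.
Block-and-tackle MA = number of supporting rope parts = 4.
Wheel-and-axle MA = R/r = 67.2/7 = 9.6.
Lever MA = effort arm / load arm = 2.38/0.31 = 7.6774.
Combined ideal MA = 3.6047 × 4 × 9.6 × 7.6774 = 1062.7.
Actual MA = 1062.7 × 0.83 = 882.04.
Effort = load / actual MA = 12774 / 882.04 = 14.482 N.

14.48 N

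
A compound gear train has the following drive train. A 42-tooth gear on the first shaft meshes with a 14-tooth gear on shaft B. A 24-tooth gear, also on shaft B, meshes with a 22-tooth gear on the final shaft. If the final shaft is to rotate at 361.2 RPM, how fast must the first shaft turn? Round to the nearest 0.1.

110.4 RPM

Overall ratio R = 0.33333 × 0.91667 = 0.30556.
Required input speed = output speed × R = 361.2 × 0.30556 = 110.37 RPM.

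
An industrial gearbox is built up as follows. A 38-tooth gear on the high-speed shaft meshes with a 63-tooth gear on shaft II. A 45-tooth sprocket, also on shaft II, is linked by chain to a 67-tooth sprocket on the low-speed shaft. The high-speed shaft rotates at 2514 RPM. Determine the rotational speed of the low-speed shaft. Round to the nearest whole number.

1018 RPM

gear mesh 63/38 = 1.6579 → 2514/1.6579 = 1516.4 RPM
chain 67/45 = 1.4889 → 1516.4/1.4889 = 1018.5 RPM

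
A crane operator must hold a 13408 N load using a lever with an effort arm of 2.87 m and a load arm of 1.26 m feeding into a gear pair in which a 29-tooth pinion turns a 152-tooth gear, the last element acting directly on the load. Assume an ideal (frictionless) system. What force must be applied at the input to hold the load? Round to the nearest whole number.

Lever MA = effort arm / load arm = 2.87/1.26 = 2.2778.
Gear pair MA = 152/29 = 5.2414.
Combined ideal MA = 2.2778 × 5.2414 = 11.939.
Effort = load / MA = 13408 / 11.939 = 1123.1 N.

1123 N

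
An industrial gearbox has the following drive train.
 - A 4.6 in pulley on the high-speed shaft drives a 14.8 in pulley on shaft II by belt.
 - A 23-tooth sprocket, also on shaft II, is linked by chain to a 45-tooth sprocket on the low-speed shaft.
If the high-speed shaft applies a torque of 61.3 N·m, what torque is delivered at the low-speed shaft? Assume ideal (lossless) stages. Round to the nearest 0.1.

Belt: ratio = 14.8/4.6 = 3.2174; torque at shaft II = 61.3 × 3.2174 = 197.23 N·m.
Chain: ratio = 45/23 = 1.9565; torque at the low-speed shaft = 197.23 × 1.9565 = 385.88 N·m.

385.9 N·m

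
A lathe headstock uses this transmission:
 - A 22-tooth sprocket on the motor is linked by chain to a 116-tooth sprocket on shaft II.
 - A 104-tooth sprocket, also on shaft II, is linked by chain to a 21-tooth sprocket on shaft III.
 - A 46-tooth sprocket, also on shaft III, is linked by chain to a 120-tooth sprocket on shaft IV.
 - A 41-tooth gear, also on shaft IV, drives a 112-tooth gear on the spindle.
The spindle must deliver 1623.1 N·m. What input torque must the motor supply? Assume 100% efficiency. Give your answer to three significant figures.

Overall ratio R = 5.2727 × 0.20192 × 2.6087 × 2.7317 = 7.5872.
Input torque = output torque / R = 1623.1 / 7.5872 = 213.93 N·m.

214 N·m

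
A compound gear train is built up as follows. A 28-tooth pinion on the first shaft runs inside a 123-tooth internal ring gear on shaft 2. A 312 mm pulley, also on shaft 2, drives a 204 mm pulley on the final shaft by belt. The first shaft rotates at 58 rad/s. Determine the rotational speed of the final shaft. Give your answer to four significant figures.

the first shaft → shaft 2 (internal gear, 123/28): 58 ÷ 4.3929 = 13.203 rad/s
shaft 2 → the final shaft (belt, 204/312): 13.203 ÷ 0.65385 = 20.193 rad/s

20.19 rad/s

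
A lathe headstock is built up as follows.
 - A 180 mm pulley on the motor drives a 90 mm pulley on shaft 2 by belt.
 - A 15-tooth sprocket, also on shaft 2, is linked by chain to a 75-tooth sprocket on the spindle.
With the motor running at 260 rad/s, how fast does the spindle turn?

Belt: ratio = 90/180 = 0.5, so shaft 2 turns at 260 / 0.5 = 520 rad/s.
Chain: ratio = 75/15 = 5, so the spindle turns at 520 / 5 = 104 rad/s.

104 rad/s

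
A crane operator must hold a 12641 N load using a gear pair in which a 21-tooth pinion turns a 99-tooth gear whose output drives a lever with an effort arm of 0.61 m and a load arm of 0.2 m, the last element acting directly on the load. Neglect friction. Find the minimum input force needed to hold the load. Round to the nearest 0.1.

Gear pair MA = 99/21 = 4.7143.
Lever MA = effort arm / load arm = 0.61/0.2 = 3.05.
Combined ideal MA = 4.7143 × 3.05 = 14.379.
Effort = load / MA = 12641 / 14.379 = 879.16 N.

879.2 N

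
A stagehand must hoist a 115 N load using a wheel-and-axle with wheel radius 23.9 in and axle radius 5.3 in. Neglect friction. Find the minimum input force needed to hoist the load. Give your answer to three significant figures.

25.5 N

Wheel-and-axle MA = R/r = 23.9/5.3 = 4.5094.
Effort = load / MA = 115 / 4.5094 = 25.502 N.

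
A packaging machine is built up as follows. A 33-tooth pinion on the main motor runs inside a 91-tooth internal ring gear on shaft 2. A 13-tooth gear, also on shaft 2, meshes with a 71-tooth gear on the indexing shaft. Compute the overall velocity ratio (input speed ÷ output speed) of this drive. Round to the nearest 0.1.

Each stage contributes driven/driver: internal gear 91/33 = 2.7576, gear mesh 71/13 = 5.4615.
Overall: 2.7576 × 5.4615 = 15.061.

15.1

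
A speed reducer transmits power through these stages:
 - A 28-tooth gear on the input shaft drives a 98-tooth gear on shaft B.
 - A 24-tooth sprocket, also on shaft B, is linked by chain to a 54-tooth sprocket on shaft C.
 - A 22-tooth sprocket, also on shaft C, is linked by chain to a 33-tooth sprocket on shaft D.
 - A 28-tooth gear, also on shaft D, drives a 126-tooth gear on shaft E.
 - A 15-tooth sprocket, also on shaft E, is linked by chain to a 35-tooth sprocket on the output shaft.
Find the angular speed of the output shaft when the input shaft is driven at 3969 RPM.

32 RPM

the input shaft → shaft B (gear mesh, 98/28): 3969 ÷ 3.5 = 1134 RPM
shaft B → shaft C (chain, 54/24): 1134 ÷ 2.25 = 504 RPM
shaft C → shaft D (chain, 33/22): 504 ÷ 1.5 = 336 RPM
shaft D → shaft E (gear mesh, 126/28): 336 ÷ 4.5 = 74.667 RPM
shaft E → the output shaft (chain, 35/15): 74.667 ÷ 2.3333 = 32 RPM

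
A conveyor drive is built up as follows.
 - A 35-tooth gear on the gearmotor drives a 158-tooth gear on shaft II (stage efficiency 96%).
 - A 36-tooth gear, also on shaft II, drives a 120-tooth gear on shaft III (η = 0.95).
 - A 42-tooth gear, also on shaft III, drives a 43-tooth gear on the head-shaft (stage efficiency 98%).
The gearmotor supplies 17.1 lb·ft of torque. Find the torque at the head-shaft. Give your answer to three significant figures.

235 lb·ft

gear mesh 158/35 = 4.5143 → τ = 17.1·4.5143·0.96 = 74.107 lb·ft
gear mesh 120/36 = 3.3333 → τ = 74.107·3.3333·0.95 = 234.67 lb·ft
gear mesh 43/42 = 1.0238 → τ = 234.67·1.0238·0.98 = 235.45 lb·ft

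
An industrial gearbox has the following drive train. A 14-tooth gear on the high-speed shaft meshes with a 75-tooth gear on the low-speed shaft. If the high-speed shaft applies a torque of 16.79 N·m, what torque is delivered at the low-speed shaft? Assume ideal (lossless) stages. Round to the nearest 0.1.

89.9 N·m

After the gear mesh (75/14): 16.79 × 5.3571 = 89.946 N·m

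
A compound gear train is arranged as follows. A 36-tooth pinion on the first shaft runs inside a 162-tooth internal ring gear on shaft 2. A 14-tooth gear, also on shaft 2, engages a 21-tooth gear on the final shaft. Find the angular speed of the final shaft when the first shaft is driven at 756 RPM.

the first shaft → shaft 2 (internal gear, 162/36): 756 ÷ 4.5 = 168 RPM
shaft 2 → the final shaft (gear mesh, 21/14): 168 ÷ 1.5 = 112 RPM

112 RPM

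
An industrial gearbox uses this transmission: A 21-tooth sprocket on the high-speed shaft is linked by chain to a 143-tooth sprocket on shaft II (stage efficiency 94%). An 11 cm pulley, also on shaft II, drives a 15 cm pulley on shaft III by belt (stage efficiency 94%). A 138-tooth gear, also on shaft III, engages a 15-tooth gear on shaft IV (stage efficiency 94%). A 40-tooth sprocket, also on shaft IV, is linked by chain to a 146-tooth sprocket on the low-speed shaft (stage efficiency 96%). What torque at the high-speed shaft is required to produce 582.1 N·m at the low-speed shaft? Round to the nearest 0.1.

198.2 N·m

Overall ratio R = 6.8095 × 1.3636 × 0.1087 × 3.65 = 3.684; overall efficiency η = 0.94 × 0.94 × 0.94 × 0.96 = 0.7974.
Input torque = output torque / (R × η) = 582.1 / (3.684 × 0.7974) = 198.16 N·m.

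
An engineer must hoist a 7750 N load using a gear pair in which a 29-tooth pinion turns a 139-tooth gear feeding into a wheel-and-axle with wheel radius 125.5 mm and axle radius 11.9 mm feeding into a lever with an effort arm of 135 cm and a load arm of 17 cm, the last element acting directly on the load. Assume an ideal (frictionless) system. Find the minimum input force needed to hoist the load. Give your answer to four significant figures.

Gear pair MA = 139/29 = 4.7931.
Wheel-and-axle MA = R/r = 125.5/11.9 = 10.546.
Lever MA = effort arm / load arm = 135/17 = 7.9412.
Combined ideal MA = 4.7931 × 10.546 × 7.9412 = 401.42.
Effort = load / MA = 7750 / 401.42 = 19.306 N.

19.31 N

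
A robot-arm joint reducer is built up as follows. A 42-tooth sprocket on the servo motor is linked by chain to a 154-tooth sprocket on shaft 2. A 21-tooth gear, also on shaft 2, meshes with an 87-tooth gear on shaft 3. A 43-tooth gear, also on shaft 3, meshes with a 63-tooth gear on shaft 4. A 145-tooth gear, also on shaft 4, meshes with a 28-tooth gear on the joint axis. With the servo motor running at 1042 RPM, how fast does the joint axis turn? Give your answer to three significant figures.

242 RPM

chain 154/42 = 3.6667 → 1042/3.6667 = 284.18 RPM
gear mesh 87/21 = 4.1429 → 284.18/4.1429 = 68.596 RPM
gear mesh 63/43 = 1.4651 → 68.596/1.4651 = 46.819 RPM
gear mesh 28/145 = 0.1931 → 46.819/0.1931 = 242.46 RPM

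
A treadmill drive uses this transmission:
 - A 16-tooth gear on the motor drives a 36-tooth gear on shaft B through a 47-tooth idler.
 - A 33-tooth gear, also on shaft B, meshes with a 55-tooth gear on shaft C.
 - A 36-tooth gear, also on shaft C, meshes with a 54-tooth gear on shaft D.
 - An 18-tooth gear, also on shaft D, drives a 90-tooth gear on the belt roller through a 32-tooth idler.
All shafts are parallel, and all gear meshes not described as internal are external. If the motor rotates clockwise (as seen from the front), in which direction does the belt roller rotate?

the motor → shaft B: driver → idler → driven is 2 external meshes, 2 reversals → CW.
shaft B → shaft C: external mesh, 1 reversal → CCW.
shaft C → shaft D: external mesh, 1 reversal → CW.
shaft D → the belt roller: driver → idler → driven is 2 external meshes, 2 reversals → CW.
6 reversals in total — an even number — so the belt roller turns the same way as the motor.

clockwise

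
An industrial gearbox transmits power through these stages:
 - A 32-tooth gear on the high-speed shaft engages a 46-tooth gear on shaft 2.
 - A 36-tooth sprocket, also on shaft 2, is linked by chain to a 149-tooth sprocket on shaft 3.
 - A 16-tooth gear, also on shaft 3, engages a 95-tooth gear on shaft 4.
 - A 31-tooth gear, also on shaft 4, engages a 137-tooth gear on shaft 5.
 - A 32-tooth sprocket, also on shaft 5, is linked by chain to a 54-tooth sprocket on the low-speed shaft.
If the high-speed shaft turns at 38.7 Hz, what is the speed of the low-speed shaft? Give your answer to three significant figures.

0.147 Hz

the high-speed shaft → shaft 2 (gear mesh, 46/32): 38.7 ÷ 1.4375 = 26.922 Hz
shaft 2 → shaft 3 (chain, 149/36): 26.922 ÷ 4.1389 = 6.5046 Hz
shaft 3 → shaft 4 (gear mesh, 95/16): 6.5046 ÷ 5.9375 = 1.0955 Hz
shaft 4 → shaft 5 (gear mesh, 137/31): 1.0955 ÷ 4.4194 = 0.24789 Hz
shaft 5 → the low-speed shaft (chain, 54/32): 0.24789 ÷ 1.6875 = 0.1469 Hz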